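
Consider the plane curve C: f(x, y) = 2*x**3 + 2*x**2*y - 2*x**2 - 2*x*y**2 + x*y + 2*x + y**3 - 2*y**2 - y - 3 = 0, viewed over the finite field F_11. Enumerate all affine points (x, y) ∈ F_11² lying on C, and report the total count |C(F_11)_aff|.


Affine F_11-points: {(2, 2), (2, 7), (2, 8), (3, 2), (3, 4), (4, 3), (4, 8), (4, 10), (5, 2), (6, 4), (7, 9), (8, 6), (9, 8), (10, 4)}; count = 14.

For each of the 121 pairs (x, y) ∈ F_11², evaluate f(x, y) mod 11. Record the zeros.
  x = 0: [0↦8, 1↦6, 2↦6, 3↦3, 4↦3, 5↦1, 6↦3, 7↦4, 8↦10, 9↦5, 10↦6]  zeros at y ∈ ∅
  x = 1: [0↦10, 1↦9, 2↦6, 3↦7, 4↦7, 5↦1, 6↦6, 7↦6, 8↦7, 9↦4, 10↦3]  zeros at y ∈ ∅
  x = 2: [0↦9, 1↦2, 2↦0, 3↦9, 4↦2, 5↦7, 6↦8, 7↦0, 8↦0, 9↦3, 10↦4]  zeros at y ∈ {2, 7, 8}
  x = 3: [0↦6, 1↦8, 2↦0, 3↦10, 4↦0, 5↦9, 6↦10, 7↦9, 8↦1, 9↦3, 10↦10]  zeros at y ∈ {2, 4}
  x = 4: [0↦2, 1↦6, 2↦7, 3↦0, 4↦2, 5↦8, 6↦2, 7↦1, 8↦0, 9↦5, 10↦0]  zeros at y ∈ {3, 8, 10}
  x = 5: [0↦9, 1↦8, 2↦0, 3↦2, 4↦9, 5↦5, 6↦7, 7↦10, 8↦9, 9↦10, 10↦8]  zeros at y ∈ {2}
  x = 6: [0↦6, 1↦4, 2↦2, 3↦6, 4↦0, 5↦1, 6↦4, 7↦4, 8↦7, 9↦8, 10↦2]  zeros at y ∈ {4}
  x = 7: [0↦5, 1↦6, 2↦3, 3↦2, 4↦9, 5↦8, 6↦5, 7↦6, 8↦6, 9↦0, 10↦5]  zeros at y ∈ {9}
  x = 8: [0↦7, 1↦4, 2↦4, 3↦2, 4↦4, 5↦5, 6↦0, 7↦6, 8↦7, 9↦9, 10↦7]  zeros at y ∈ {6}
  x = 9: [0↦2, 1↦10, 2↦6, 3↦7, 4↦8, 5↦4, 6↦1, 7↦5, 8↦0, 9↦3, 10↦9]  zeros at y ∈ {8}
  x = 10: [0↦2, 1↦3, 2↦10, 3↦7, 4↦0, 5↦6, 6↦9, 7↦4, 8↦8, 9↦5, 10↦1]  zeros at y ∈ {4}
Collecting zeros: affine points = {(2, 2), (2, 7), (2, 8), (3, 2), (3, 4), (4, 3), (4, 8), (4, 10), (5, 2), (6, 4), (7, 9), (8, 6), (9, 8), (10, 4)}.
Total count |C(F_11)_aff| = 14.


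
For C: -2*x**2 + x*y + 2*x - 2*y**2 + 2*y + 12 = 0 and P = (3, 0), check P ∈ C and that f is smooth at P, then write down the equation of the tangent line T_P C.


Tangent line at P: -10*x + 5*y + 30 = 0.

Step 1: f(3, 0) = 0, so P lies on C.
Step 2: partial derivatives
  f_x(x, y) = -4*x + y + 2, f_y(x, y) = x - 4*y + 2.
  f_x(P) = -10, f_y(P) = 5 (gradient nonzero, so P is smooth).
Step 3: tangent line at P: -10·(x − 3) + 5·(y − 0) = 0.
Expanding: -10*x + 5*y + 30 = 0.


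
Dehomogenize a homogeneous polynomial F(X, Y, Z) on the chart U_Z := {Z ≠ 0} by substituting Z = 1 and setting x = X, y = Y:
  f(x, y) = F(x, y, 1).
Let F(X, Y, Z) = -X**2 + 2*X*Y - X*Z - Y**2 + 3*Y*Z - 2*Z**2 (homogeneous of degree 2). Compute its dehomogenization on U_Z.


f(x, y) = -x**2 + 2*x*y - x - y**2 + 3*y - 2

On U_Z we set Z = 1. Each monomial c·X^i·Y^j·Z^k in F becomes c·x^i·y^j·1^k = c·x^i·y^j.
Substituting Z = 1: F(X, Y, 1) = -x**2 + 2*x*y - x - y**2 + 3*y - 2.
Note: deg(f) ≤ deg(F) = 2; strict inequality happens when F is divisible by Z (lost terms).


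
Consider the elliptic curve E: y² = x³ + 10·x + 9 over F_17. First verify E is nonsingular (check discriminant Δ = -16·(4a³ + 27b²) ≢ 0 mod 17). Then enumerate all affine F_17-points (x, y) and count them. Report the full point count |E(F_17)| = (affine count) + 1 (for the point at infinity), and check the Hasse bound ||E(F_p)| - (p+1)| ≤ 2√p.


Affine points = {(0, 3), (0, 14), (3, 7), (3, 10), (6, 8), (6, 9), (10, 2), (10, 15), (12, 2), (12, 15), (15, 7), (15, 10), (16, 7), (16, 10)}; affine count = 14; |E(F_17)| = 15.

Discriminant check: Δ ∝ 4a³ + 27b² = 4·10³ + 27·9² = 4·1000 + 27·81 ≡ 16 (mod 17). Nonzero ⇒ E is nonsingular.
For each x ∈ F_17, compute rhs = x³ + 10·x + 9 mod 17, then count y ∈ F_17 with y² ≡ rhs.
  x = 0: rhs = 9, matching y values: 3, 14 (2 points).
  x = 1: rhs = 3, matching y values: none (0 points).
  x = 2: rhs = 3, matching y values: none (0 points).
  x = 3: rhs = 15, matching y values: 7, 10 (2 points).
  x = 4: rhs = 11, matching y values: none (0 points).
  x = 5: rhs = 14, matching y values: none (0 points).
  x = 6: rhs = 13, matching y values: 8, 9 (2 points).
  x = 7: rhs = 14, matching y values: none (0 points).
  x = 8: rhs = 6, matching y values: none (0 points).
  x = 9: rhs = 12, matching y values: none (0 points).
  x = 10: rhs = 4, matching y values: 2, 15 (2 points).
  x = 11: rhs = 5, matching y values: none (0 points).
  x = 12: rhs = 4, matching y values: 2, 15 (2 points).
  x = 13: rhs = 7, matching y values: none (0 points).
  x = 14: rhs = 3, matching y values: none (0 points).
  x = 15: rhs = 15, matching y values: 7, 10 (2 points).
  x = 16: rhs = 15, matching y values: 7, 10 (2 points).
Total affine count: 14.
Full point count |E(F_17)| = 14 + 1 = 15.
Hasse bound: |15 − (17+1)| = |-3| = 3 ≤ 2√17 ≈ 8.2462 ✓.


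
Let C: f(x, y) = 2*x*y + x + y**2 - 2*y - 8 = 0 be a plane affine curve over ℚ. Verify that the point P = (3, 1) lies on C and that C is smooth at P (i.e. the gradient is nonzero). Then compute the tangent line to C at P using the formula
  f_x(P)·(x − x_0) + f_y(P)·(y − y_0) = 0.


Tangent line at P: 3*x + 6*y - 15 = 0.

Step 1: f(3, 1) = 0, so P lies on C.
Step 2: partial derivatives
  f_x(x, y) = 2*y + 1, f_y(x, y) = 2*x + 2*y - 2.
  f_x(P) = 3, f_y(P) = 6 (gradient nonzero, so P is smooth).
Step 3: tangent line at P: 3·(x − 3) + 6·(y − 1) = 0.
Expanding: 3*x + 6*y - 15 = 0.


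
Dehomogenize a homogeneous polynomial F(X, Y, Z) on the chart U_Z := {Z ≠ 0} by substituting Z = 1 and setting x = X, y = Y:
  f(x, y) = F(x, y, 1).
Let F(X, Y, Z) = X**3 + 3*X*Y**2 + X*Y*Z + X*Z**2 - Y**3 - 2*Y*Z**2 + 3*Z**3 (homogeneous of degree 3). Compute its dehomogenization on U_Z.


f(x, y) = x**3 + 3*x*y**2 + x*y + x - y**3 - 2*y + 3

On U_Z we set Z = 1. Each monomial c·X^i·Y^j·Z^k in F becomes c·x^i·y^j·1^k = c·x^i·y^j.
Substituting Z = 1: F(X, Y, 1) = x**3 + 3*x*y**2 + x*y + x - y**3 - 2*y + 3.
Note: deg(f) ≤ deg(F) = 3; strict inequality happens when F is divisible by Z (lost terms).


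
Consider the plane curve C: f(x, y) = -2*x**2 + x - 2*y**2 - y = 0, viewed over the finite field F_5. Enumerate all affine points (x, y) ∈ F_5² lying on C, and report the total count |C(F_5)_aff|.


Affine F_5-points: {(0, 0), (0, 2), (3, 0), (3, 2)}; count = 4.

For each of the 25 pairs (x, y) ∈ F_5², evaluate f(x, y) mod 5. Record the zeros.
  x = 0: [0↦0, 1↦2, 2↦0, 3↦4, 4↦4]  zeros at y ∈ {0, 2}
  x = 1: [0↦4, 1↦1, 2↦4, 3↦3, 4↦3]  zeros at y ∈ ∅
  x = 2: [0↦4, 1↦1, 2↦4, 3↦3, 4↦3]  zeros at y ∈ ∅
  x = 3: [0↦0, 1↦2, 2↦0, 3↦4, 4↦4]  zeros at y ∈ {0, 2}
  x = 4: [0↦2, 1↦4, 2↦2, 3↦1, 4↦1]  zeros at y ∈ ∅
Collecting zeros: affine points = {(0, 0), (0, 2), (3, 0), (3, 2)}.
Total count |C(F_5)_aff| = 4.


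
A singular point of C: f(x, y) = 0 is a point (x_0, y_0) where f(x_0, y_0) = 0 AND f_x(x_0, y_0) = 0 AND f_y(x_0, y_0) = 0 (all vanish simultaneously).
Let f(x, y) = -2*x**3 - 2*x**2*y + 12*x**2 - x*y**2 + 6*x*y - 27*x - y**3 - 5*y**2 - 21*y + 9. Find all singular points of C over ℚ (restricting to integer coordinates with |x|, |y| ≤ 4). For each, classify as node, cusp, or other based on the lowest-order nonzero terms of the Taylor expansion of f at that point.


Singular points: {(3, -3)}; classification: cusp.

Compute partial derivatives:
  f_x = -6*x**2 - 4*x*y + 24*x - y**2 + 6*y - 27.
  f_y = -2*x**2 - 2*x*y + 6*x - 3*y**2 - 10*y - 21.
Scan x_0 ∈ {−4, ..., 4}. For each x_0, f_y(x_0, y) is a polynomial in y; find its integer roots y ∈ {−4, ..., 4}, then test f_x and f at those candidates.
  x = -4: f_y(-4, y) = -3*y**2 - 2*y - 77; no integer root y with |y| ≤ 4.
  x = -3: f_y(-3, y) = -3*y**2 - 4*y - 57; no integer root y with |y| ≤ 4.
  x = -2: f_y(-2, y) = -3*y**2 - 6*y - 41; no integer root y with |y| ≤ 4.
  x = -1: f_y(-1, y) = -3*y**2 - 8*y - 29; no integer root y with |y| ≤ 4.
  x = 0: f_y(0, y) = -3*y**2 - 10*y - 21; no integer root y with |y| ≤ 4.
  x = 1: f_y(1, y) = -3*y**2 - 12*y - 17; no integer root y with |y| ≤ 4.
  x = 2: f_y(2, y) = -3*y**2 - 14*y - 17; no integer root y with |y| ≤ 4.
  x = 3: f_y(3, y) = -3*y**2 - 16*y - 21; vanishes at y ∈ {-3}. (3, -3): f_x = 0, f = 0 — SINGULAR.
  x = 4: f_y(4, y) = -3*y**2 - 18*y - 29; no integer root y with |y| ≤ 4.
Only singular point on the grid: (3, -3).
Classify: substitute x = 3 + u, y = -3 + v and expand: f = -2*u**3 - 2*u**2*v - u*v**2 - v**3 + v**2.
No constant or linear terms (consistent with a singular point). Quadratic part: v**2. Cubic part: -2*u**3 - 2*u**2*v - u*v**2 - v**3.
The quadratic part v**2 is a perfect square, so there is a single (double) tangent line v = 0, i.e. y = -3. Restricting the cubic part to that line (v = 0) leaves -2*u**3 ≠ 0, so f is not divisible by v and the branch is v² ≈ 2*u**3 to lowest order — this is a cusp.
Classification: cusp.


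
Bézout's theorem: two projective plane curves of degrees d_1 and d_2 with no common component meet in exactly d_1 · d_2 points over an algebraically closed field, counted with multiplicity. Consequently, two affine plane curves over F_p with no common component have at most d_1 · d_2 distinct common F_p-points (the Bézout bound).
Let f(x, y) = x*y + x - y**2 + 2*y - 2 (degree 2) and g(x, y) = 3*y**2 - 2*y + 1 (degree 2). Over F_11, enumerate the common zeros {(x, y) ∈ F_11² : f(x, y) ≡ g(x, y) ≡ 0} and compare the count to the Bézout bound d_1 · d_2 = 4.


Common zeros: {(1, 5), (4, 3)}; count = 2; Bézout bound = 4.

deg(f) = 2, deg(g) = 2, so Bézout bound = 4.
Scan x ∈ F_11. For each x, list the y ∈ F_11 with f(x, y) ≡ 0 and those with g(x, y) ≡ 0 (mod 11); the common zeros in that column are the intersection.
  x = 0: f ≡ 0 at y ∈ ∅; g ≡ 0 at y ∈ {3, 5}; common: ∅.
  x = 1: f ≡ 0 at y ∈ {5, 9}; g ≡ 0 at y ∈ {3, 5}; common: {5}.
  x = 2: f ≡ 0 at y ∈ {0, 4}; g ≡ 0 at y ∈ {3, 5}; common: ∅.
  x = 3: f ≡ 0 at y ∈ ∅; g ≡ 0 at y ∈ {3, 5}; common: ∅.
  x = 4: f ≡ 0 at y ∈ {3}; g ≡ 0 at y ∈ {3, 5}; common: {3}.
  x = 5: f ≡ 0 at y ∈ ∅; g ≡ 0 at y ∈ {3, 5}; common: ∅.
  x = 6: f ≡ 0 at y ∈ {1, 7}; g ≡ 0 at y ∈ {3, 5}; common: ∅.
  x = 7: f ≡ 0 at y ∈ ∅; g ≡ 0 at y ∈ {3, 5}; common: ∅.
  x = 8: f ≡ 0 at y ∈ {2, 8}; g ≡ 0 at y ∈ {3, 5}; common: ∅.
  x = 9: f ≡ 0 at y ∈ ∅; g ≡ 0 at y ∈ {3, 5}; common: ∅.
  x = 10: f ≡ 0 at y ∈ {6}; g ≡ 0 at y ∈ {3, 5}; common: ∅.
Collecting: common zeros = {(1, 5), (4, 3)}, so the count is 2.
Comparison with the Bézout bound: 2 ≤ 4 = deg(f)·deg(g), as expected for curves with no common component (the affine F_11-count falls short of the bound because intersections may lie at infinity, over extension fields, or carry multiplicity).


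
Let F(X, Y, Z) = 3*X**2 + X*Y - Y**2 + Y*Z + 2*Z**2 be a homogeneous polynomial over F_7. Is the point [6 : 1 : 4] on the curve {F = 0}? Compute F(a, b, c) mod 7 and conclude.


F(6,1,4) ≡ 2 (mod 7); P is NOT on the curve.

Evaluate F(6, 1, 4) term-by-term (mod 7).
  3*X**2 ↦ 3·36·1·1 = 108
  X*Y ↦ 1·6·1·1 = 6
  -Y**2 ↦ -1·1·1·1 = -1
  Y*Z ↦ 1·1·1·4 = 4
  2*Z**2 ↦ 2·1·1·16 = 32
Sum: F(6, 1, 4) = (108) + (6) + (-1) + (4) + (32) = 149.
Reducing mod 7: 149 ≡ 2 (mod 7).
Since F(a, b, c) ≡ 2 ≠ 0 (mod 7), P does NOT lie on the curve.


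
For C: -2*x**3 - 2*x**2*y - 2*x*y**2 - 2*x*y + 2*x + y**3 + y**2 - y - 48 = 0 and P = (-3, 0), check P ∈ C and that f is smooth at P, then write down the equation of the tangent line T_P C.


Tangent line at P: -52*x - 13*y - 156 = 0.

Step 1: f(-3, 0) = 0, so P lies on C.
Step 2: partial derivatives
  f_x(x, y) = -6*x**2 - 4*x*y - 2*y**2 - 2*y + 2, f_y(x, y) = -2*x**2 - 4*x*y - 2*x + 3*y**2 + 2*y - 1.
  f_x(P) = -52, f_y(P) = -13 (gradient nonzero, so P is smooth).
Step 3: tangent line at P: -52·(x − -3) + -13·(y − 0) = 0.
Expanding: -52*x - 13*y - 156 = 0.


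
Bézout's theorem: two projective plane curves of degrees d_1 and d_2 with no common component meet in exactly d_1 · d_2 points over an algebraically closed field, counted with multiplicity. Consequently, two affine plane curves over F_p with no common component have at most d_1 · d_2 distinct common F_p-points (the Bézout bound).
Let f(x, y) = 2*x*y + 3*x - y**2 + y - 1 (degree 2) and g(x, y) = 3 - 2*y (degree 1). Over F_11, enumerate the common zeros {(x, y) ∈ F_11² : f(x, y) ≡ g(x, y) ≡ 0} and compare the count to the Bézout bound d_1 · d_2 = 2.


Common zeros: {(9, 7)}; count = 1; Bézout bound = 2.

deg(f) = 2, deg(g) = 1, so Bézout bound = 2.
Scan x ∈ F_11. For each x, list the y ∈ F_11 with f(x, y) ≡ 0 and those with g(x, y) ≡ 0 (mod 11); the common zeros in that column are the intersection.
  x = 0: f ≡ 0 at y ∈ ∅; g ≡ 0 at y ∈ {7}; common: ∅.
  x = 1: f ≡ 0 at y ∈ ∅; g ≡ 0 at y ∈ {7}; common: ∅.
  x = 2: f ≡ 0 at y ∈ {2, 3}; g ≡ 0 at y ∈ {7}; common: ∅.
  x = 3: f ≡ 0 at y ∈ {8, 10}; g ≡ 0 at y ∈ {7}; common: ∅.
  x = 4: f ≡ 0 at y ∈ {0, 9}; g ≡ 0 at y ∈ {7}; common: ∅.
  x = 5: f ≡ 0 at y ∈ {5, 6}; g ≡ 0 at y ∈ {7}; common: ∅.
  x = 6: f ≡ 0 at y ∈ ∅; g ≡ 0 at y ∈ {7}; common: ∅.
  x = 7: f ≡ 0 at y ∈ ∅; g ≡ 0 at y ∈ {7}; common: ∅.
  x = 8: f ≡ 0 at y ∈ ∅; g ≡ 0 at y ∈ {7}; common: ∅.
  x = 9: f ≡ 0 at y ∈ {1, 7}; g ≡ 0 at y ∈ {7}; common: {7}.
  x = 10: f ≡ 0 at y ∈ ∅; g ≡ 0 at y ∈ {7}; common: ∅.
Collecting: common zeros = {(9, 7)}, so the count is 1.
Comparison with the Bézout bound: 1 ≤ 2 = deg(f)·deg(g), as expected for curves with no common component (the affine F_11-count falls short of the bound because intersections may lie at infinity, over extension fields, or carry multiplicity).


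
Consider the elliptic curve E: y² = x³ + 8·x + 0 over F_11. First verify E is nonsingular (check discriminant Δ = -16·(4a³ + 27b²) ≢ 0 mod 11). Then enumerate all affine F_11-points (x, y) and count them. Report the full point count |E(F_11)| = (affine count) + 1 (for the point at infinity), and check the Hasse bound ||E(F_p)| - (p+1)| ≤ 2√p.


Affine points = {(0, 0), (1, 3), (1, 8), (5, 0), (6, 0), (7, 5), (7, 6), (8, 2), (8, 9), (9, 3), (9, 8)}; affine count = 11; |E(F_11)| = 12.

Discriminant check: Δ ∝ 4a³ + 27b² = 4·8³ + 27·0² = 4·512 + 27·0 ≡ 2 (mod 11). Nonzero ⇒ E is nonsingular.
For each x ∈ F_11, compute rhs = x³ + 8·x + 0 mod 11, then count y ∈ F_11 with y² ≡ rhs.
  x = 0: rhs = 0, matching y values: 0 (1 points).
  x = 1: rhs = 9, matching y values: 3, 8 (2 points).
  x = 2: rhs = 2, matching y values: none (0 points).
  x = 3: rhs = 7, matching y values: none (0 points).
  x = 4: rhs = 8, matching y values: none (0 points).
  x = 5: rhs = 0, matching y values: 0 (1 points).
  x = 6: rhs = 0, matching y values: 0 (1 points).
  x = 7: rhs = 3, matching y values: 5, 6 (2 points).
  x = 8: rhs = 4, matching y values: 2, 9 (2 points).
  x = 9: rhs = 9, matching y values: 3, 8 (2 points).
  x = 10: rhs = 2, matching y values: none (0 points).
Total affine count: 11.
Full point count |E(F_11)| = 11 + 1 = 12.
Hasse bound: |12 − (11+1)| = |0| = 0 ≤ 2√11 ≈ 6.6332 ✓.


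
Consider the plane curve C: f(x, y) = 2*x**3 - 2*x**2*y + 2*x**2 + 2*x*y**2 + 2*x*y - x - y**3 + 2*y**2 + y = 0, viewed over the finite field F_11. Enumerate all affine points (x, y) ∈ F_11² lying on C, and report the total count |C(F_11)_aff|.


Affine F_11-points: {(0, 0), (2, 0), (5, 5), (5, 9), (6, 10), (8, 0), (8, 3), (8, 4), (9, 2), (10, 7)}; count = 10.

For each of the 121 pairs (x, y) ∈ F_11², evaluate f(x, y) mod 11. Record the zeros.
  x = 0: [0↦0, 1↦2, 2↦2, 3↦5, 4↦5, 5↦7, 6↦5, 7↦4, 8↦9, 9↦3, 10↦2]  zeros at y ∈ {0}
  x = 1: [0↦3, 1↦7, 2↦2, 3↦4, 4↦7, 5↦5, 6↦3, 7↦6, 8↦8, 9↦3, 10↦7]  zeros at y ∈ ∅
  x = 2: [0↦0, 1↦2, 2↦10, 3↦7, 4↦9, 5↦10, 6↦4, 7↦7, 8↦2, 9↦5, 10↦10]  zeros at y ∈ {0}
  x = 3: [0↦3, 1↦10, 2↦5, 3↦4, 4↦1, 5↦1, 6↦9, 7↦8, 8↦3, 9↦10, 10↦1]  zeros at y ∈ ∅
  x = 4: [0↦2, 1↦10, 2↦10, 3↦7, 4↦6, 5↦1, 6↦8, 7↦10, 8↦1, 9↦8, 10↦3]  zeros at y ∈ ∅
  x = 5: [0↦9, 1↦3, 2↦4, 3↦6, 4↦3, 5↦0, 6↦2, 7↦3, 8↦8, 9↦0, 10↦6]  zeros at y ∈ {5, 9}
  x = 6: [0↦3, 1↦1, 2↦10, 3↦2, 4↦4, 5↦10, 6↦3, 7↦10, 8↦3, 9↦9, 10↦0]  zeros at y ∈ {10}
  x = 7: [0↦7, 1↦5, 2↦7, 3↦7, 4↦10, 5↦10, 6↦1, 7↦10, 8↦9, 9↦3, 10↦8]  zeros at y ∈ ∅
  x = 8: [0↦0, 1↦5, 2↦7, 3↦0, 4↦0, 5↦1, 6↦8, 7↦4, 8↦5, 9↦5, 10↦9]  zeros at y ∈ {0, 3, 4}
  x = 9: [0↦5, 1↦2, 2↦0, 3↦4, 4↦8, 5↦6, 6↦3, 7↦4, 8↦3, 9↦5, 10↦4]  zeros at y ∈ {2}
  x = 10: [0↦1, 1↦8, 2↦9, 3↦9, 4↦2, 5↦4, 6↦9, 7↦0, 8↦4, 9↦4, 10↦5]  zeros at y ∈ {7}
Collecting zeros: affine points = {(0, 0), (2, 0), (5, 5), (5, 9), (6, 10), (8, 0), (8, 3), (8, 4), (9, 2), (10, 7)}.
Total count |C(F_11)_aff| = 10.


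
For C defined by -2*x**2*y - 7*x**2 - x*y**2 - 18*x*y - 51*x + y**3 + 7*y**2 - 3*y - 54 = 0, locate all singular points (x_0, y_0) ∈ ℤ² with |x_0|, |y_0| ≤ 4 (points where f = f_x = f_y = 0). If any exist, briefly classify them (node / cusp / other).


Singular points: {(-3, -3)}; classification: node.

Compute partial derivatives:
  f_x = -4*x*y - 14*x - y**2 - 18*y - 51.
  f_y = -2*x**2 - 2*x*y - 18*x + 3*y**2 + 14*y - 3.
Scan x_0 ∈ {−4, ..., 4}. For each x_0, f_y(x_0, y) is a polynomial in y; find its integer roots y ∈ {−4, ..., 4}, then test f_x and f at those candidates.
  x = -4: f_y(-4, y) = 3*y**2 + 22*y + 37; no integer root y with |y| ≤ 4.
  x = -3: f_y(-3, y) = 3*y**2 + 20*y + 33; vanishes at y ∈ {-3}. (-3, -3): f_x = 0, f = 0 — SINGULAR.
  x = -2: f_y(-2, y) = 3*y**2 + 18*y + 25; no integer root y with |y| ≤ 4.
  x = -1: f_y(-1, y) = 3*y**2 + 16*y + 13; vanishes at y ∈ {-1}. (-1, -1): f_x = -24 ≠ 0.
  x = 0: f_y(0, y) = 3*y**2 + 14*y - 3; no integer root y with |y| ≤ 4.
  x = 1: f_y(1, y) = 3*y**2 + 12*y - 23; no integer root y with |y| ≤ 4.
  x = 2: f_y(2, y) = 3*y**2 + 10*y - 47; no integer root y with |y| ≤ 4.
  x = 3: f_y(3, y) = 3*y**2 + 8*y - 75; no integer root y with |y| ≤ 4.
  x = 4: f_y(4, y) = 3*y**2 + 6*y - 107; no integer root y with |y| ≤ 4.
Only singular point on the grid: (-3, -3).
Classify: substitute x = -3 + u, y = -3 + v and expand: f = -2*u**2*v - u**2 - u*v**2 + v**3 + v**2.
No constant or linear terms (consistent with a singular point). Quadratic part: -u**2 + v**2. Cubic part: -2*u**2*v - u*v**2 + v**3.
The quadratic part v**2 - u**2 = (v − u)(v + u) splits into two distinct linear factors, so there are two distinct tangent lines y − -3 = ±(x − -3) — this is a node (ordinary double point).
Classification: node.


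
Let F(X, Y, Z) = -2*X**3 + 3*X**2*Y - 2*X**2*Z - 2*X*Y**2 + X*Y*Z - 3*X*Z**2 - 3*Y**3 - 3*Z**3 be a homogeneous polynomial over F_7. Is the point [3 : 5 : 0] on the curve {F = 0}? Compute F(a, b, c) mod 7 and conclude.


F(3,5,0) ≡ 4 (mod 7); P is NOT on the curve.

Evaluate F(3, 5, 0) term-by-term (mod 7).
  -2*X**3 ↦ -2·27·1·1 = -54
  3*X**2*Y ↦ 3·9·5·1 = 135
  -2*X**2*Z ↦ -2·9·1·0 = 0
  -2*X*Y**2 ↦ -2·3·25·1 = -150
  X*Y*Z ↦ 1·3·5·0 = 0
  -3*X*Z**2 ↦ -3·3·1·0 = 0
  -3*Y**3 ↦ -3·1·125·1 = -375
  -3*Z**3 ↦ -3·1·1·0 = 0
Sum: F(3, 5, 0) = (-54) + (135) + (0) + (-150) + (0) + (0) + (-375) + (0) = -444.
Reducing mod 7: -444 ≡ 4 (mod 7).
Since F(a, b, c) ≡ 4 ≠ 0 (mod 7), P does NOT lie on the curve.


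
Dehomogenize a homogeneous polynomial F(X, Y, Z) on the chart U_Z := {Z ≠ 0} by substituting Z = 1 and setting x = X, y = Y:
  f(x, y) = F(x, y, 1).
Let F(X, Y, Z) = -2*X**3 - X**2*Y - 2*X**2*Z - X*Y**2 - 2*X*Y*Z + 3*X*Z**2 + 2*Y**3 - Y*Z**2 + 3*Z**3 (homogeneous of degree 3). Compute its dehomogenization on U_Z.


f(x, y) = -2*x**3 - x**2*y - 2*x**2 - x*y**2 - 2*x*y + 3*x + 2*y**3 - y + 3

On U_Z we set Z = 1. Each monomial c·X^i·Y^j·Z^k in F becomes c·x^i·y^j·1^k = c·x^i·y^j.
Substituting Z = 1: F(X, Y, 1) = -2*x**3 - x**2*y - 2*x**2 - x*y**2 - 2*x*y + 3*x + 2*y**3 - y + 3.
Note: deg(f) ≤ deg(F) = 3; strict inequality happens when F is divisible by Z (lost terms).


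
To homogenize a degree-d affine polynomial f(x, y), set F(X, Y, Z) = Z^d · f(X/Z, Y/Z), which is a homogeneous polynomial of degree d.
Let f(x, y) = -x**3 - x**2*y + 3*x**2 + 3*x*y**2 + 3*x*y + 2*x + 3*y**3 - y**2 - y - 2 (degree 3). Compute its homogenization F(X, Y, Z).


F(X, Y, Z) = -X**3 - X**2*Y + 3*X**2*Z + 3*X*Y**2 + 3*X*Y*Z + 2*X*Z**2 + 3*Y**3 - Y**2*Z - Y*Z**2 - 2*Z**3

deg(f) = 3.
Substitute x = X/Z, y = Y/Z into f, then multiply by Z^3.
  monomial -1·x^3·y^0 ↦ -1·X^3·Y^0·Z^0.
  monomial -1·x^2·y^1 ↦ -1·X^2·Y^1·Z^0.
  monomial 3·x^2·y^0 ↦ 3·X^2·Y^0·Z^1.
  monomial 3·x^1·y^2 ↦ 3·X^1·Y^2·Z^0.
  monomial 3·x^1·y^1 ↦ 3·X^1·Y^1·Z^1.
  monomial 2·x^1·y^0 ↦ 2·X^1·Y^0·Z^2.
  monomial 3·x^0·y^3 ↦ 3·X^0·Y^3·Z^0.
  monomial -1·x^0·y^2 ↦ -1·X^0·Y^2·Z^1.
  monomial -1·x^0·y^1 ↦ -1·X^0·Y^1·Z^2.
  monomial -2·x^0·y^0 ↦ -2·X^0·Y^0·Z^3.
Collecting: F(X, Y, Z) = -X**3 - X**2*Y + 3*X**2*Z + 3*X*Y**2 + 3*X*Y*Z + 2*X*Z**2 + 3*Y**3 - Y**2*Z - Y*Z**2 - 2*Z**3.


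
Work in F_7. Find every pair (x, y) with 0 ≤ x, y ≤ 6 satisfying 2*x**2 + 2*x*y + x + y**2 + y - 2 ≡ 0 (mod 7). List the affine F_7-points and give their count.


Affine F_7-points: {(0, 1), (0, 5), (2, 1), (3, 3), (3, 4), (4, 2), (4, 3), (5, 5)}; count = 8.

For each of the 49 pairs (x, y) ∈ F_7², evaluate f(x, y) mod 7. Record the zeros.
  x = 0: [0↦5, 1↦0, 2↦4, 3↦3, 4↦4, 5↦0, 6↦5]  zeros at y ∈ {1, 5}
  x = 1: [0↦1, 1↦5, 2↦4, 3↦5, 4↦1, 5↦6, 6↦6]  zeros at y ∈ ∅
  x = 2: [0↦1, 1↦0, 2↦1, 3↦4, 4↦2, 5↦2, 6↦4]  zeros at y ∈ {1}
  x = 3: [0↦5, 1↦6, 2↦2, 3↦0, 4↦0, 5↦2, 6↦6]  zeros at y ∈ {3, 4}
  x = 4: [0↦6, 1↦2, 2↦0, 3↦0, 4↦2, 5↦6, 6↦5]  zeros at y ∈ {2, 3}
  x = 5: [0↦4, 1↦2, 2↦2, 3↦4, 4↦1, 5↦0, 6↦1]  zeros at y ∈ {5}
  x = 6: [0↦6, 1↦6, 2↦1, 3↦5, 4↦4, 5↦5, 6↦1]  zeros at y ∈ ∅
Collecting zeros: affine points = {(0, 1), (0, 5), (2, 1), (3, 3), (3, 4), (4, 2), (4, 3), (5, 5)}.
Total count |C(F_7)_aff| = 8.


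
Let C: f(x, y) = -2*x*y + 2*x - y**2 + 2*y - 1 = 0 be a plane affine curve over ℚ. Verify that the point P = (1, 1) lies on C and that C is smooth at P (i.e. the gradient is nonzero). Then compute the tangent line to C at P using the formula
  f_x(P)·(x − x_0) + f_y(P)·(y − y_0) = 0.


Tangent line at P: 2 - 2*y = 0.

Step 1: f(1, 1) = 0, so P lies on C.
Step 2: partial derivatives
  f_x(x, y) = 2 - 2*y, f_y(x, y) = -2*x - 2*y + 2.
  f_x(P) = 0, f_y(P) = -2 (gradient nonzero, so P is smooth).
Step 3: tangent line at P: 0·(x − 1) + -2·(y − 1) = 0.
Expanding: 2 - 2*y = 0.


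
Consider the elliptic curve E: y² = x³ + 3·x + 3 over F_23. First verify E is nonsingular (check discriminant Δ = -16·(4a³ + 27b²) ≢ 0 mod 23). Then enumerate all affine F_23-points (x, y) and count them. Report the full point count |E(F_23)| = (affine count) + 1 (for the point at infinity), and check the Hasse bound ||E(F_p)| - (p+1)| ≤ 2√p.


Affine points = {(0, 7), (0, 16), (3, 4), (3, 19), (9, 0), (13, 10), (13, 13), (14, 11), (14, 12), (18, 1), (18, 22), (20, 6), (20, 17), (21, 9), (21, 14)}; affine count = 15; |E(F_23)| = 16.

Discriminant check: Δ ∝ 4a³ + 27b² = 4·3³ + 27·3² = 4·27 + 27·9 ≡ 6 (mod 23). Nonzero ⇒ E is nonsingular.
For each x ∈ F_23, compute rhs = x³ + 3·x + 3 mod 23, then count y ∈ F_23 with y² ≡ rhs.
  x = 0: rhs = 3, matching y values: 7, 16 (2 points).
  x = 1: rhs = 7, matching y values: none (0 points).
  x = 2: rhs = 17, matching y values: none (0 points).
  x = 3: rhs = 16, matching y values: 4, 19 (2 points).
  x = 4: rhs = 10, matching y values: none (0 points).
  x = 5: rhs = 5, matching y values: none (0 points).
  x = 6: rhs = 7, matching y values: none (0 points).
  x = 7: rhs = 22, matching y values: none (0 points).
  x = 8: rhs = 10, matching y values: none (0 points).
  x = 9: rhs = 0, matching y values: 0 (1 points).
  x = 10: rhs = 21, matching y values: none (0 points).
  x = 11: rhs = 10, matching y values: none (0 points).
  x = 12: rhs = 19, matching y values: none (0 points).
  x = 13: rhs = 8, matching y values: 10, 13 (2 points).
  x = 14: rhs = 6, matching y values: 11, 12 (2 points).
  x = 15: rhs = 19, matching y values: none (0 points).
  x = 16: rhs = 7, matching y values: none (0 points).
  x = 17: rhs = 22, matching y values: none (0 points).
  x = 18: rhs = 1, matching y values: 1, 22 (2 points).
  x = 19: rhs = 19, matching y values: none (0 points).
  x = 20: rhs = 13, matching y values: 6, 17 (2 points).
  x = 21: rhs = 12, matching y values: 9, 14 (2 points).
  x = 22: rhs = 22, matching y values: none (0 points).
Total affine count: 15.
Full point count |E(F_23)| = 15 + 1 = 16.
Hasse bound: |16 − (23+1)| = |-8| = 8 ≤ 2√23 ≈ 9.5917 ✓.


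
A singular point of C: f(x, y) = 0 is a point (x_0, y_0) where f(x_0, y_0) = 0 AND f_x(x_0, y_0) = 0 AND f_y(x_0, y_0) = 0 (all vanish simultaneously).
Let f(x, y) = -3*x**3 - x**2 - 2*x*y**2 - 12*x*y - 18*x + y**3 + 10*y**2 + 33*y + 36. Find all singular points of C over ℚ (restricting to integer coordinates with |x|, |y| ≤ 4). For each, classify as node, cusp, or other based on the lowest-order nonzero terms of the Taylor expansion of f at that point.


Singular points: {(0, -3)}; classification: node.

Compute partial derivatives:
  f_x = -9*x**2 - 2*x - 2*y**2 - 12*y - 18.
  f_y = -4*x*y - 12*x + 3*y**2 + 20*y + 33.
Scan x_0 ∈ {−4, ..., 4}. For each x_0, f_y(x_0, y) is a polynomial in y; find its integer roots y ∈ {−4, ..., 4}, then test f_x and f at those candidates.
  x = -4: f_y(-4, y) = 3*y**2 + 36*y + 81; vanishes at y ∈ {-3}. (-4, -3): f_x = -136 ≠ 0.
  x = -3: f_y(-3, y) = 3*y**2 + 32*y + 69; vanishes at y ∈ {-3}. (-3, -3): f_x = -75 ≠ 0.
  x = -2: f_y(-2, y) = 3*y**2 + 28*y + 57; vanishes at y ∈ {-3}. (-2, -3): f_x = -32 ≠ 0.
  x = -1: f_y(-1, y) = 3*y**2 + 24*y + 45; vanishes at y ∈ {-3}. (-1, -3): f_x = -7 ≠ 0.
  x = 0: f_y(0, y) = 3*y**2 + 20*y + 33; vanishes at y ∈ {-3}. (0, -3): f_x = 0, f = 0 — SINGULAR.
  x = 1: f_y(1, y) = 3*y**2 + 16*y + 21; vanishes at y ∈ {-3}. (1, -3): f_x = -11 ≠ 0.
  x = 2: f_y(2, y) = 3*y**2 + 12*y + 9; vanishes at y ∈ {-3, -1}. (2, -3): f_x = -40 ≠ 0; (2, -1): f_x = -48 ≠ 0.
  x = 3: f_y(3, y) = 3*y**2 + 8*y - 3; vanishes at y ∈ {-3}. (3, -3): f_x = -87 ≠ 0.
  x = 4: f_y(4, y) = 3*y**2 + 4*y - 15; vanishes at y ∈ {-3}. (4, -3): f_x = -152 ≠ 0.
Only singular point on the grid: (0, -3).
Classify: substitute x = 0 + u, y = -3 + v and expand: f = -3*u**3 - u**2 - 2*u*v**2 + v**3 + v**2.
No constant or linear terms (consistent with a singular point). Quadratic part: -u**2 + v**2. Cubic part: -3*u**3 - 2*u*v**2 + v**3.
The quadratic part v**2 - u**2 = (v − u)(v + u) splits into two distinct linear factors, so there are two distinct tangent lines y − -3 = ±(x − 0) — this is a node (ordinary double point).
Classification: node.


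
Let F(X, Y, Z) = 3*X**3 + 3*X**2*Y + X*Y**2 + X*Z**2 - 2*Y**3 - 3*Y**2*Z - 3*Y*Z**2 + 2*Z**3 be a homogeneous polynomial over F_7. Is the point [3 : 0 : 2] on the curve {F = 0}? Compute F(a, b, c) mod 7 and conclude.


F(3,0,2) ≡ 4 (mod 7); P is NOT on the curve.

Evaluate F(3, 0, 2) term-by-term (mod 7).
  3*X**3 ↦ 3·27·1·1 = 81
  3*X**2*Y ↦ 3·9·0·1 = 0
  X*Y**2 ↦ 1·3·0·1 = 0
  X*Z**2 ↦ 1·3·1·4 = 12
  -2*Y**3 ↦ -2·1·0·1 = 0
  -3*Y**2*Z ↦ -3·1·0·2 = 0
  -3*Y*Z**2 ↦ -3·1·0·4 = 0
  2*Z**3 ↦ 2·1·1·8 = 16
Sum: F(3, 0, 2) = (81) + (0) + (0) + (12) + (0) + (0) + (0) + (16) = 109.
Reducing mod 7: 109 ≡ 4 (mod 7).
Since F(a, b, c) ≡ 4 ≠ 0 (mod 7), P does NOT lie on the curve.


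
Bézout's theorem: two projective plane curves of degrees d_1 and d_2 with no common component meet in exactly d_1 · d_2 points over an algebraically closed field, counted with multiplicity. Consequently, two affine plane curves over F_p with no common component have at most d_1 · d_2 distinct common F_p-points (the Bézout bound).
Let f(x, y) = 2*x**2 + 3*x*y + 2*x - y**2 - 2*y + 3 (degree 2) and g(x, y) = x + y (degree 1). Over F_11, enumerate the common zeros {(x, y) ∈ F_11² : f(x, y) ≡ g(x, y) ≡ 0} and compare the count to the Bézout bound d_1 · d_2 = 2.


Common zeros: ∅; count = 0; Bézout bound = 2.

deg(f) = 2, deg(g) = 1, so Bézout bound = 2.
Scan x ∈ F_11. For each x, list the y ∈ F_11 with f(x, y) ≡ 0 and those with g(x, y) ≡ 0 (mod 11); the common zeros in that column are the intersection.
  x = 0: f ≡ 0 at y ∈ {1, 8}; g ≡ 0 at y ∈ {0}; common: ∅.
  x = 1: f ≡ 0 at y ∈ ∅; g ≡ 0 at y ∈ {10}; common: ∅.
  x = 2: f ≡ 0 at y ∈ ∅; g ≡ 0 at y ∈ {9}; common: ∅.
  x = 3: f ≡ 0 at y ∈ {1, 6}; g ≡ 0 at y ∈ {8}; common: ∅.
  x = 4: f ≡ 0 at y ∈ ∅; g ≡ 0 at y ∈ {7}; common: ∅.
  x = 5: f ≡ 0 at y ∈ {4, 9}; g ≡ 0 at y ∈ {6}; common: ∅.
  x = 6: f ≡ 0 at y ∈ ∅; g ≡ 0 at y ∈ {5}; common: ∅.
  x = 7: f ≡ 0 at y ∈ ∅; g ≡ 0 at y ∈ {4}; common: ∅.
  x = 8: f ≡ 0 at y ∈ {2, 9}; g ≡ 0 at y ∈ {3}; common: ∅.
  x = 9: f ≡ 0 at y ∈ {6, 8}; g ≡ 0 at y ∈ {2}; common: ∅.
  x = 10: f ≡ 0 at y ∈ {2, 4}; g ≡ 0 at y ∈ {1}; common: ∅.
Collecting: common zeros = ∅, so the count is 0.
Comparison with the Bézout bound: 0 ≤ 2 = deg(f)·deg(g), as expected for curves with no common component (the affine F_11-count falls short of the bound because intersections may lie at infinity, over extension fields, or carry multiplicity).


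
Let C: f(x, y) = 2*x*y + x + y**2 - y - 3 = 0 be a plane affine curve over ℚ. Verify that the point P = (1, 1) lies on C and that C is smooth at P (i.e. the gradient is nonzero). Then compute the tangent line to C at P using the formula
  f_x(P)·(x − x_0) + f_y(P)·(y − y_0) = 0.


Tangent line at P: 3*x + 3*y - 6 = 0.

Step 1: f(1, 1) = 0, so P lies on C.
Step 2: partial derivatives
  f_x(x, y) = 2*y + 1, f_y(x, y) = 2*x + 2*y - 1.
  f_x(P) = 3, f_y(P) = 3 (gradient nonzero, so P is smooth).
Step 3: tangent line at P: 3·(x − 1) + 3·(y − 1) = 0.
Expanding: 3*x + 3*y - 6 = 0.


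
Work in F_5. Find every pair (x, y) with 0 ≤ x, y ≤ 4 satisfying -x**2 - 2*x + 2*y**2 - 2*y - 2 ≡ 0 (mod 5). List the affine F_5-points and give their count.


Affine F_5-points: {(0, 3), (1, 0), (1, 1), (2, 0), (2, 1), (3, 3)}; count = 6.

For each of the 25 pairs (x, y) ∈ F_5², evaluate f(x, y) mod 5. Record the zeros.
  x = 0: [0↦3, 1↦3, 2↦2, 3↦0, 4↦2]  zeros at y ∈ {3}
  x = 1: [0↦0, 1↦0, 2↦4, 3↦2, 4↦4]  zeros at y ∈ {0, 1}
  x = 2: [0↦0, 1↦0, 2↦4, 3↦2, 4↦4]  zeros at y ∈ {0, 1}
  x = 3: [0↦3, 1↦3, 2↦2, 3↦0, 4↦2]  zeros at y ∈ {3}
  x = 4: [0↦4, 1↦4, 2↦3, 3↦1, 4↦3]  zeros at y ∈ ∅
Collecting zeros: affine points = {(0, 3), (1, 0), (1, 1), (2, 0), (2, 1), (3, 3)}.
Total count |C(F_5)_aff| = 6.


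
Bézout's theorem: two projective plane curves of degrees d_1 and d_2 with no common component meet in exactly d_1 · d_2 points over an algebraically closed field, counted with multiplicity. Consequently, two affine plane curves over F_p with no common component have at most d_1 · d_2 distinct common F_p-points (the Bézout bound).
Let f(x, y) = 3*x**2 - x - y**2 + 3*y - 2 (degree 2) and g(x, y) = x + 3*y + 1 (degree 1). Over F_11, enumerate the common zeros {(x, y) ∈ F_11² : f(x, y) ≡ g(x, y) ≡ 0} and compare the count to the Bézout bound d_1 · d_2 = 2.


Common zeros: {(1, 3), (4, 2)}; count = 2; Bézout bound = 2.

deg(f) = 2, deg(g) = 1, so Bézout bound = 2.
Scan x ∈ F_11. For each x, list the y ∈ F_11 with f(x, y) ≡ 0 and those with g(x, y) ≡ 0 (mod 11); the common zeros in that column are the intersection.
  x = 0: f ≡ 0 at y ∈ {1, 2}; g ≡ 0 at y ∈ {7}; common: ∅.
  x = 1: f ≡ 0 at y ∈ {0, 3}; g ≡ 0 at y ∈ {3}; common: {3}.
  x = 2: f ≡ 0 at y ∈ ∅; g ≡ 0 at y ∈ {10}; common: ∅.
  x = 3: f ≡ 0 at y ∈ {0, 3}; g ≡ 0 at y ∈ {6}; common: ∅.
  x = 4: f ≡ 0 at y ∈ {1, 2}; g ≡ 0 at y ∈ {2}; common: {2}.
  x = 5: f ≡ 0 at y ∈ ∅; g ≡ 0 at y ∈ {9}; common: ∅.
  x = 6: f ≡ 0 at y ∈ ∅; g ≡ 0 at y ∈ {5}; common: ∅.
  x = 7: f ≡ 0 at y ∈ {7}; g ≡ 0 at y ∈ {1}; common: ∅.
  x = 8: f ≡ 0 at y ∈ {7}; g ≡ 0 at y ∈ {8}; common: ∅.
  x = 9: f ≡ 0 at y ∈ ∅; g ≡ 0 at y ∈ {4}; common: ∅.
  x = 10: f ≡ 0 at y ∈ ∅; g ≡ 0 at y ∈ {0}; common: ∅.
Collecting: common zeros = {(1, 3), (4, 2)}, so the count is 2.
Comparison with the Bézout bound: 2 ≤ 2 = deg(f)·deg(g), as expected for curves with no common component (the bound is attained).


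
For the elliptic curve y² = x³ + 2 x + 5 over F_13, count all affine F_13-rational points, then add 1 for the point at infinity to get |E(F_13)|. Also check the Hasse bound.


Affine points = {(2, 2), (2, 11), (3, 5), (3, 8), (4, 5), (4, 8), (5, 6), (5, 7), (6, 5), (6, 8), (8, 0)}; affine count = 11; |E(F_13)| = 12.

Discriminant check: Δ ∝ 4a³ + 27b² = 4·2³ + 27·5² = 4·8 + 27·25 ≡ 5 (mod 13). Nonzero ⇒ E is nonsingular.
For each x ∈ F_13, compute rhs = x³ + 2·x + 5 mod 13, then count y ∈ F_13 with y² ≡ rhs.
  x = 0: rhs = 5, matching y values: none (0 points).
  x = 1: rhs = 8, matching y values: none (0 points).
  x = 2: rhs = 4, matching y values: 2, 11 (2 points).
  x = 3: rhs = 12, matching y values: 5, 8 (2 points).
  x = 4: rhs = 12, matching y values: 5, 8 (2 points).
  x = 5: rhs = 10, matching y values: 6, 7 (2 points).
  x = 6: rhs = 12, matching y values: 5, 8 (2 points).
  x = 7: rhs = 11, matching y values: none (0 points).
  x = 8: rhs = 0, matching y values: 0 (1 points).
  x = 9: rhs = 11, matching y values: none (0 points).
  x = 10: rhs = 11, matching y values: none (0 points).
  x = 11: rhs = 6, matching y values: none (0 points).
  x = 12: rhs = 2, matching y values: none (0 points).
Total affine count: 11.
Full point count |E(F_13)| = 11 + 1 = 12.
Hasse bound: |12 − (13+1)| = |-2| = 2 ≤ 2√13 ≈ 7.2111 ✓.


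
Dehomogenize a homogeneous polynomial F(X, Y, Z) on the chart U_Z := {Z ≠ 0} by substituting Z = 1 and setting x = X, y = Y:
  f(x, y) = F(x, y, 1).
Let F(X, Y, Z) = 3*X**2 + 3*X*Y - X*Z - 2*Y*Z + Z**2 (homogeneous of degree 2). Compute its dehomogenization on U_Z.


f(x, y) = 3*x**2 + 3*x*y - x - 2*y + 1

On U_Z we set Z = 1. Each monomial c·X^i·Y^j·Z^k in F becomes c·x^i·y^j·1^k = c·x^i·y^j.
Substituting Z = 1: F(X, Y, 1) = 3*x**2 + 3*x*y - x - 2*y + 1.
Note: deg(f) ≤ deg(F) = 2; strict inequality happens when F is divisible by Z (lost terms).


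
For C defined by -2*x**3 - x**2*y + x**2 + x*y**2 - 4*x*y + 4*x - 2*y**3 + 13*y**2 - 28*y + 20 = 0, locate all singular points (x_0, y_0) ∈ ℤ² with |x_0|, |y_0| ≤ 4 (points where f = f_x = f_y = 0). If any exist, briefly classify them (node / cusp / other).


Singular points: {(0, 2)}; classification: node.

Compute partial derivatives:
  f_x = -6*x**2 - 2*x*y + 2*x + y**2 - 4*y + 4.
  f_y = -x**2 + 2*x*y - 4*x - 6*y**2 + 26*y - 28.
Scan x_0 ∈ {−4, ..., 4}. For each x_0, f_y(x_0, y) is a polynomial in y; find its integer roots y ∈ {−4, ..., 4}, then test f_x and f at those candidates.
  x = -4: f_y(-4, y) = -6*y**2 + 18*y - 28; no integer root y with |y| ≤ 4.
  x = -3: f_y(-3, y) = -6*y**2 + 20*y - 25; no integer root y with |y| ≤ 4.
  x = -2: f_y(-2, y) = -6*y**2 + 22*y - 24; no integer root y with |y| ≤ 4.
  x = -1: f_y(-1, y) = -6*y**2 + 24*y - 25; no integer root y with |y| ≤ 4.
  x = 0: f_y(0, y) = -6*y**2 + 26*y - 28; vanishes at y ∈ {2}. (0, 2): f_x = 0, f = 0 — SINGULAR.
  x = 1: f_y(1, y) = -6*y**2 + 28*y - 33; no integer root y with |y| ≤ 4.
  x = 2: f_y(2, y) = -6*y**2 + 30*y - 40; no integer root y with |y| ≤ 4.
  x = 3: f_y(3, y) = -6*y**2 + 32*y - 49; no integer root y with |y| ≤ 4.
  x = 4: f_y(4, y) = -6*y**2 + 34*y - 60; no integer root y with |y| ≤ 4.
Only singular point on the grid: (0, 2).
Classify: substitute x = 0 + u, y = 2 + v and expand: f = -2*u**3 - u**2*v - u**2 + u*v**2 - 2*v**3 + v**2.
No constant or linear terms (consistent with a singular point). Quadratic part: -u**2 + v**2. Cubic part: -2*u**3 - u**2*v + u*v**2 - 2*v**3.
The quadratic part v**2 - u**2 = (v − u)(v + u) splits into two distinct linear factors, so there are two distinct tangent lines y − 2 = ±(x − 0) — this is a node (ordinary double point).
Classification: node.


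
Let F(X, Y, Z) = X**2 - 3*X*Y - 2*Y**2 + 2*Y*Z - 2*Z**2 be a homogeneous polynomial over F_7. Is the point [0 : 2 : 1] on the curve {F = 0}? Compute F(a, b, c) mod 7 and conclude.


F(0,2,1) ≡ 1 (mod 7); P is NOT on the curve.

Evaluate F(0, 2, 1) term-by-term (mod 7).
  X**2 ↦ 1·0·1·1 = 0
  -3*X*Y ↦ -3·0·2·1 = 0
  -2*Y**2 ↦ -2·1·4·1 = -8
  2*Y*Z ↦ 2·1·2·1 = 4
  -2*Z**2 ↦ -2·1·1·1 = -2
Sum: F(0, 2, 1) = (0) + (0) + (-8) + (4) + (-2) = -6.
Reducing mod 7: -6 ≡ 1 (mod 7).
Since F(a, b, c) ≡ 1 ≠ 0 (mod 7), P does NOT lie on the curve.


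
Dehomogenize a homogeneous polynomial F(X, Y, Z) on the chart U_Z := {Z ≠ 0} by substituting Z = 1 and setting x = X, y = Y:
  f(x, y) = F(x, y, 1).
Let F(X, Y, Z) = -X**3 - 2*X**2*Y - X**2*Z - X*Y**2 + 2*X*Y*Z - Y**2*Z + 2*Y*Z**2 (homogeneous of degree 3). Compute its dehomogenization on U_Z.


f(x, y) = -x**3 - 2*x**2*y - x**2 - x*y**2 + 2*x*y - y**2 + 2*y

On U_Z we set Z = 1. Each monomial c·X^i·Y^j·Z^k in F becomes c·x^i·y^j·1^k = c·x^i·y^j.
Substituting Z = 1: F(X, Y, 1) = -x**3 - 2*x**2*y - x**2 - x*y**2 + 2*x*y - y**2 + 2*y.
Note: deg(f) ≤ deg(F) = 3; strict inequality happens when F is divisible by Z (lost terms).


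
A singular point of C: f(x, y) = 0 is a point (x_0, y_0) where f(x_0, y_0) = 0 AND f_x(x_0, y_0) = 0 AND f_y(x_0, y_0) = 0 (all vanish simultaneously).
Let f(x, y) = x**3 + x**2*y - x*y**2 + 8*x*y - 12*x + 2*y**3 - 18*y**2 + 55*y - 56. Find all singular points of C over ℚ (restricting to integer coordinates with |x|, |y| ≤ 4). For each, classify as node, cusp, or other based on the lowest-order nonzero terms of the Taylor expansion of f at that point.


Singular points: {(-1, 3)}; classification: cusp.

Compute partial derivatives:
  f_x = 3*x**2 + 2*x*y - y**2 + 8*y - 12.
  f_y = x**2 - 2*x*y + 8*x + 6*y**2 - 36*y + 55.
Scan x_0 ∈ {−4, ..., 4}. For each x_0, f_y(x_0, y) is a polynomial in y; find its integer roots y ∈ {−4, ..., 4}, then test f_x and f at those candidates.
  x = -4: f_y(-4, y) = 6*y**2 - 28*y + 39; no integer root y with |y| ≤ 4.
  x = -3: f_y(-3, y) = 6*y**2 - 30*y + 40; no integer root y with |y| ≤ 4.
  x = -2: f_y(-2, y) = 6*y**2 - 32*y + 43; no integer root y with |y| ≤ 4.
  x = -1: f_y(-1, y) = 6*y**2 - 34*y + 48; vanishes at y ∈ {3}. (-1, 3): f_x = 0, f = 0 — SINGULAR.
  x = 0: f_y(0, y) = 6*y**2 - 36*y + 55; no integer root y with |y| ≤ 4.
  x = 1: f_y(1, y) = 6*y**2 - 38*y + 64; no integer root y with |y| ≤ 4.
  x = 2: f_y(2, y) = 6*y**2 - 40*y + 75; no integer root y with |y| ≤ 4.
  x = 3: f_y(3, y) = 6*y**2 - 42*y + 88; no integer root y with |y| ≤ 4.
  x = 4: f_y(4, y) = 6*y**2 - 44*y + 103; no integer root y with |y| ≤ 4.
Only singular point on the grid: (-1, 3).
Classify: substitute x = -1 + u, y = 3 + v and expand: f = u**3 + u**2*v - u*v**2 + 2*v**3 + v**2.
No constant or linear terms (consistent with a singular point). Quadratic part: v**2. Cubic part: u**3 + u**2*v - u*v**2 + 2*v**3.
The quadratic part v**2 is a perfect square, so there is a single (double) tangent line v = 0, i.e. y = 3. Restricting the cubic part to that line (v = 0) leaves u**3 ≠ 0, so f is not divisible by v and the branch is v² ≈ -u**3 to lowest order — this is a cusp.
Classification: cusp.


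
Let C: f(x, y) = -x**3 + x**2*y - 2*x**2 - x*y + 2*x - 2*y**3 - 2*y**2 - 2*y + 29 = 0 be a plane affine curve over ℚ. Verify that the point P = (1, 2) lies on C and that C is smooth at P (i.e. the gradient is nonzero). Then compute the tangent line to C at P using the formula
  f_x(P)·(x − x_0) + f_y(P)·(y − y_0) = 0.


Tangent line at P: -3*x - 34*y + 71 = 0.

Step 1: f(1, 2) = 0, so P lies on C.
Step 2: partial derivatives
  f_x(x, y) = -3*x**2 + 2*x*y - 4*x - y + 2, f_y(x, y) = x**2 - x - 6*y**2 - 4*y - 2.
  f_x(P) = -3, f_y(P) = -34 (gradient nonzero, so P is smooth).
Step 3: tangent line at P: -3·(x − 1) + -34·(y − 2) = 0.
Expanding: -3*x - 34*y + 71 = 0.
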